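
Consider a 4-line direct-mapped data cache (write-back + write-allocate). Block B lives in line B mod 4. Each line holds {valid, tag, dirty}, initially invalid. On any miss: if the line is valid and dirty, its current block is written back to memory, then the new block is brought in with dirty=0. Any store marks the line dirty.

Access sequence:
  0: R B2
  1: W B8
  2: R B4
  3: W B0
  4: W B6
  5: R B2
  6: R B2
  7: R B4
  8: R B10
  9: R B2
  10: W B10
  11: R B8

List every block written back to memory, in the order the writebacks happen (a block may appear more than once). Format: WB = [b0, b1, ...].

WB = [8, 6, 0]

0: R B2 → L2 miss [-]
1: W B8 → L0 miss [D]
2: R B4 → L0 miss wb→B8 [-]
3: W B0 → L0 miss [D]
4: W B6 → L2 miss [D]
5: R B2 → L2 miss wb→B6 [-]
6: R B2 → L2 hit [-]
7: R B4 → L0 miss wb→B0 [-]
8: R B10 → L2 miss [-]
9: R B2 → L2 miss [-]
10: W B10 → L2 miss [D]
11: R B8 → L0 miss [-]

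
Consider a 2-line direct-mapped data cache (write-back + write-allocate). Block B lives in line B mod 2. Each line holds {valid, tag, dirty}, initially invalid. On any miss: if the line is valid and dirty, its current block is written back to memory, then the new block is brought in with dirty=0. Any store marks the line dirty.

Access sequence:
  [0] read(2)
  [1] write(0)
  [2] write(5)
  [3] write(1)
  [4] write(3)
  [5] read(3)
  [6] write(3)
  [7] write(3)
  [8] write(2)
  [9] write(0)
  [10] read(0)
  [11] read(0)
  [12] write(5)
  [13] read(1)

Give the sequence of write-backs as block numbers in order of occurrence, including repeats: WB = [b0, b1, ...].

0: R B2 -> L0 miss  d=-]
1: W B0 -> L0 miss  d=D]
2: W B5 -> L1 miss  d=D]
3: W B1 -> L1 miss wb->B5  d=D]
4: W B3 -> L1 miss wb->B1  d=D]
5: R B3 -> L1 hit  d=D]
6: W B3 -> L1 hit  d=D]
7: W B3 -> L1 hit  d=D]
8: W B2 -> L0 miss wb->B0  d=D]
9: W B0 -> L0 miss wb->B2  d=D]
10: R B0 -> L0 hit  d=D]
11: R B0 -> L0 hit  d=D]
12: W B5 -> L1 miss wb->B3  d=D]
13: R B1 -> L1 miss wb->B5  d=-]

WB = [5, 1, 0, 2, 3, 5]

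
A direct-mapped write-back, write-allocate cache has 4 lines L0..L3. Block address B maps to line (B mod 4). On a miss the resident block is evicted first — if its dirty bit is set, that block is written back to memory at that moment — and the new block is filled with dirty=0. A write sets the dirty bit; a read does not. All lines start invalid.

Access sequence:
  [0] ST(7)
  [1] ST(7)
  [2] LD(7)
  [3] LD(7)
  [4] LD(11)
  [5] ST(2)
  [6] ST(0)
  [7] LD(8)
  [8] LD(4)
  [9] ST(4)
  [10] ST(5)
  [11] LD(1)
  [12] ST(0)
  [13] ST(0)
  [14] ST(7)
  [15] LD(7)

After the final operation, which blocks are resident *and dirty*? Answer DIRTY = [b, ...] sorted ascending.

0: W B7 -> L3 miss  d=D]
1: W B7 -> L3 hit  d=D]
2: R B7 -> L3 hit  d=D]
3: R B7 -> L3 hit  d=D]
4: R B11 -> L3 miss wb->B7  d=-]
5: W B2 -> L2 miss  d=D]
6: W B0 -> L0 miss  d=D]
7: R B8 -> L0 miss wb->B0  d=-]
8: R B4 -> L0 miss  d=-]
9: W B4 -> L0 hit  d=D]
10: W B5 -> L1 miss  d=D]
11: R B1 -> L1 miss wb->B5  d=-]
12: W B0 -> L0 miss wb->B4  d=D]
13: W B0 -> L0 hit  d=D]
14: W B7 -> L3 miss  d=D]
15: R B7 -> L3 hit  d=D]

DIRTY = [0, 2, 7]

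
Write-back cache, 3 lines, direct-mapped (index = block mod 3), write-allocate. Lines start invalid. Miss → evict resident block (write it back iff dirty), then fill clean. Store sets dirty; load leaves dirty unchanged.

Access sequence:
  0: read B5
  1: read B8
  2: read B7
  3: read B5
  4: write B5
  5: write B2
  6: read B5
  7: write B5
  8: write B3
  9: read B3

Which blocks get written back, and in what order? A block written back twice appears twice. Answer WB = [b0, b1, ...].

0: R B5 -> L2 miss  d=-]
1: R B8 -> L2 miss  d=-]
2: R B7 -> L1 miss  d=-]
3: R B5 -> L2 miss  d=-]
4: W B5 -> L2 hit  d=D]
5: W B2 -> L2 miss wb->B5  d=D]
6: R B5 -> L2 miss wb->B2  d=-]
7: W B5 -> L2 hit  d=D]
8: W B3 -> L0 miss  d=D]
9: R B3 -> L0 hit  d=D]

WB = [5, 2]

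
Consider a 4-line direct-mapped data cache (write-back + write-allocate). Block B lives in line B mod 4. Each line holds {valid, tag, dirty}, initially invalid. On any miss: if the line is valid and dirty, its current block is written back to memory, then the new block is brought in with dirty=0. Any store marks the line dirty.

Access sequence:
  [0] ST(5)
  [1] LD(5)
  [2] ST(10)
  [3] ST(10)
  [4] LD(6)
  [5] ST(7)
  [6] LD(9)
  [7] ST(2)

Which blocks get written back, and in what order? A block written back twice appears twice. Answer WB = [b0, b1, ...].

WB = [10, 5]

0: W B5 → L1 miss [D]
1: R B5 → L1 hit [D]
2: W B10 → L2 miss [D]
3: W B10 → L2 hit [D]
4: R B6 → L2 miss wb→B10 [-]
5: W B7 → L3 miss [D]
6: R B9 → L1 miss wb→B5 [-]
7: W B2 → L2 miss [D]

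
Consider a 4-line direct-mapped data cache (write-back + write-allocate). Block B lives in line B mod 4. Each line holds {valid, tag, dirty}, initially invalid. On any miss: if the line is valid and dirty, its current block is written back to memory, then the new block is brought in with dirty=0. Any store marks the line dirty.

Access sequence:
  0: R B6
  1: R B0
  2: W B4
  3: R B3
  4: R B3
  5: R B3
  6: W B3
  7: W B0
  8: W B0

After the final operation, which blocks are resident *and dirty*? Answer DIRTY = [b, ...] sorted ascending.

0: R B6 → L2 miss [-]
1: R B0 → L0 miss [-]
2: W B4 → L0 miss [D]
3: R B3 → L3 miss [-]
4: R B3 → L3 hit [-]
5: R B3 → L3 hit [-]
6: W B3 → L3 hit [D]
7: W B0 → L0 miss wb→B4 [D]
8: W B0 → L0 hit [D]

DIRTY = [0, 3]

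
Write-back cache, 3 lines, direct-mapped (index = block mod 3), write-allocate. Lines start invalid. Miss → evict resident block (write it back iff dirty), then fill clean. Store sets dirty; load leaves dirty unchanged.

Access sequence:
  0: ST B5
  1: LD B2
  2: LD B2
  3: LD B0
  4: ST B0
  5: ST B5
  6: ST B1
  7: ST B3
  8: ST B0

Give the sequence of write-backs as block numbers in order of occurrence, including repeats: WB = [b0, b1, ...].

WB = [5, 0, 3]

0: W B5 → L2 miss [D]
1: R B2 → L2 miss wb→B5 [-]
2: R B2 → L2 hit [-]
3: R B0 → L0 miss [-]
4: W B0 → L0 hit [D]
5: W B5 → L2 miss [D]
6: W B1 → L1 miss [D]
7: W B3 → L0 miss wb→B0 [D]
8: W B0 → L0 miss wb→B3 [D]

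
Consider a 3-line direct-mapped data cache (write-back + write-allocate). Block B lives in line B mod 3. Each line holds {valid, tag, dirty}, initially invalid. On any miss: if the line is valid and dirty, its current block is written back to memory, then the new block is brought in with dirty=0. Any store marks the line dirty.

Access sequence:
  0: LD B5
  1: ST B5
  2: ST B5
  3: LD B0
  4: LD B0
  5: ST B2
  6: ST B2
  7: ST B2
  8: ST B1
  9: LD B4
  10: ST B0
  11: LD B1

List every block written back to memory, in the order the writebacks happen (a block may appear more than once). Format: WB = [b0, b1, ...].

WB = [5, 1]

  0 | R B5 → L2 miss [-]
  1 | W B5 → L2 hit [D]
  2 | W B5 → L2 hit [D]
  3 | R B0 → L0 miss [-]
  4 | R B0 → L0 hit [-]
  5 | W B2 → L2 miss wb→B5 [D]
  6 | W B2 → L2 hit [D]
  7 | W B2 → L2 hit [D]
  8 | W B1 → L1 miss [D]
  9 | R B4 → L1 miss wb→B1 [-]
  10 | W B0 → L0 hit [D]
  11 | R B1 → L1 miss [-]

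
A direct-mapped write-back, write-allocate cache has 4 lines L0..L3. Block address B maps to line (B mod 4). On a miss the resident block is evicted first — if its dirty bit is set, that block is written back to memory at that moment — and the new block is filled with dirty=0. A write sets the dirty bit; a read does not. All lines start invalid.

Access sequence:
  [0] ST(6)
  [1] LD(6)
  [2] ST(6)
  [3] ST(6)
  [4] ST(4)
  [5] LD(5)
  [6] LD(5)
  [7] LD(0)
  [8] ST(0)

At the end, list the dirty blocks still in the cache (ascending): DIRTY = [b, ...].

0: W B6 → L2 miss [D]
1: R B6 → L2 hit [D]
2: W B6 → L2 hit [D]
3: W B6 → L2 hit [D]
4: W B4 → L0 miss [D]
5: R B5 → L1 miss [-]
6: R B5 → L1 hit [-]
7: R B0 → L0 miss wb→B4 [-]
8: W B0 → L0 hit [D]

DIRTY = [0, 6]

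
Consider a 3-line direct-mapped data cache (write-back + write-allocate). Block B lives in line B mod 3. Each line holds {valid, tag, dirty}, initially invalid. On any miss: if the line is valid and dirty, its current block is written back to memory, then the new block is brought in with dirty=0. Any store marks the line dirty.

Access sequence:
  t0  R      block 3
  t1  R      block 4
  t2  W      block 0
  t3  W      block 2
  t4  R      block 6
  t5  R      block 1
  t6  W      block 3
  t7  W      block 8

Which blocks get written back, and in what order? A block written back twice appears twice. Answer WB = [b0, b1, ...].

WB = [0, 2]

0: R B3 → L0 miss [-]
1: R B4 → L1 miss [-]
2: W B0 → L0 miss [D]
3: W B2 → L2 miss [D]
4: R B6 → L0 miss wb→B0 [-]
5: R B1 → L1 miss [-]
6: W B3 → L0 miss [D]
7: W B8 → L2 miss wb→B2 [D]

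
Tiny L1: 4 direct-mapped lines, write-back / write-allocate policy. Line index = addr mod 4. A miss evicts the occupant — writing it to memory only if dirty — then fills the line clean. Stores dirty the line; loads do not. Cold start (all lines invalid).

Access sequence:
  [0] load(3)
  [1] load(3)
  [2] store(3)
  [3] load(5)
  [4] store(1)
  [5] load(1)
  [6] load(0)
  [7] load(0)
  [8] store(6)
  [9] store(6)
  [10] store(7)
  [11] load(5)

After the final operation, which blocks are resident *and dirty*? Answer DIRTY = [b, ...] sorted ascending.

DIRTY = [6, 7]

0: R B3 → L3 miss [-]
1: R B3 → L3 hit [-]
2: W B3 → L3 hit [D]
3: R B5 → L1 miss [-]
4: W B1 → L1 miss [D]
5: R B1 → L1 hit [D]
6: R B0 → L0 miss [-]
7: R B0 → L0 hit [-]
8: W B6 → L2 miss [D]
9: W B6 → L2 hit [D]
10: W B7 → L3 miss wb→B3 [D]
11: R B5 → L1 miss wb→B1 [-]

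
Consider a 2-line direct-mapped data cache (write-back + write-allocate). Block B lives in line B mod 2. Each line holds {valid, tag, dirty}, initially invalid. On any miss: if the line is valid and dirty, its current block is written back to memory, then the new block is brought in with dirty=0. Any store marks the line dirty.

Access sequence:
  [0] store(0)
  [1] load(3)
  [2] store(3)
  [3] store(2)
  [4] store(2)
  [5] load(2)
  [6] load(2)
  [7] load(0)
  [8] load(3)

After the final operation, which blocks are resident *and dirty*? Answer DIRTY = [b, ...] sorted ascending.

  0 | W B0 → L0 miss [D]
  1 | R B3 → L1 miss [-]
  2 | W B3 → L1 hit [D]
  3 | W B2 → L0 miss wb→B0 [D]
  4 | W B2 → L0 hit [D]
  5 | R B2 → L0 hit [D]
  6 | R B2 → L0 hit [D]
  7 | R B0 → L0 miss wb→B2 [-]
  8 | R B3 → L1 hit [D]

DIRTY = [3]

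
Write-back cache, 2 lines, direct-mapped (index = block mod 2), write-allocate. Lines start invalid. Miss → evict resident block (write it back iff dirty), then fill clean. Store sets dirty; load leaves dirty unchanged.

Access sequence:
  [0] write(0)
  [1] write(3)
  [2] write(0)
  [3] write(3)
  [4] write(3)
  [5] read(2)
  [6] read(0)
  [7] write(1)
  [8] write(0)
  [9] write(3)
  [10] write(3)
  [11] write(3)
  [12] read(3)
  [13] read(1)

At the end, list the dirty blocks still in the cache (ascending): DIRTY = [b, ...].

DIRTY = [0]

  0 | W B0 → L0 miss [D]
  1 | W B3 → L1 miss [D]
  2 | W B0 → L0 hit [D]
  3 | W B3 → L1 hit [D]
  4 | W B3 → L1 hit [D]
  5 | R B2 → L0 miss wb→B0 [-]
  6 | R B0 → L0 miss [-]
  7 | W B1 → L1 miss wb→B3 [D]
  8 | W B0 → L0 hit [D]
  9 | W B3 → L1 miss wb→B1 [D]
  10 | W B3 → L1 hit [D]
  11 | W B3 → L1 hit [D]
  12 | R B3 → L1 hit [D]
  13 | R B1 → L1 miss wb→B3 [-]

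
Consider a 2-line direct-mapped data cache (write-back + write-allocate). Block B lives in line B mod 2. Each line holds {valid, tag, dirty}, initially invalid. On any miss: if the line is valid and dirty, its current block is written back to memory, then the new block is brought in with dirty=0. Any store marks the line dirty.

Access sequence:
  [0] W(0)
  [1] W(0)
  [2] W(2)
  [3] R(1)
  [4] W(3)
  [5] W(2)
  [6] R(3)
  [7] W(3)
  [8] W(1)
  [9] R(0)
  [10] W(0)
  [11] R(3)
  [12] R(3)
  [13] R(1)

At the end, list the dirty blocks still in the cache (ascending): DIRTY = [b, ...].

DIRTY = [0]

  0 | W B0 → L0 miss [D]
  1 | W B0 → L0 hit [D]
  2 | W B2 → L0 miss wb→B0 [D]
  3 | R B1 → L1 miss [-]
  4 | W B3 → L1 miss [D]
  5 | W B2 → L0 hit [D]
  6 | R B3 → L1 hit [D]
  7 | W B3 → L1 hit [D]
  8 | W B1 → L1 miss wb→B3 [D]
  9 | R B0 → L0 miss wb→B2 [-]
  10 | W B0 → L0 hit [D]
  11 | R B3 → L1 miss wb→B1 [-]
  12 | R B3 → L1 hit [-]
  13 | R B1 → L1 miss [-]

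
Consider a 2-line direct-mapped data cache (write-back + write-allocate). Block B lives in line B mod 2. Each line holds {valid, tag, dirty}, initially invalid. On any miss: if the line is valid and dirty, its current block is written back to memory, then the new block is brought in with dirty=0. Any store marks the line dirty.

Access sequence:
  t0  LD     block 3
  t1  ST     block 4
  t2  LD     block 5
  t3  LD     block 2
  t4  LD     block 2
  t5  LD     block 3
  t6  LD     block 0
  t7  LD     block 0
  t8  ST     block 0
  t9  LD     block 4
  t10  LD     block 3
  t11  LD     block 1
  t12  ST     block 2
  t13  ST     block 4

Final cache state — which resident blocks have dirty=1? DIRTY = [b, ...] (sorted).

0: R B3 -> L1 miss  d=-]
1: W B4 -> L0 miss  d=D]
2: R B5 -> L1 miss  d=-]
3: R B2 -> L0 miss wb->B4  d=-]
4: R B2 -> L0 hit  d=-]
5: R B3 -> L1 miss  d=-]
6: R B0 -> L0 miss  d=-]
7: R B0 -> L0 hit  d=-]
8: W B0 -> L0 hit  d=D]
9: R B4 -> L0 miss wb->B0  d=-]
10: R B3 -> L1 hit  d=-]
11: R B1 -> L1 miss  d=-]
12: W B2 -> L0 miss  d=D]
13: W B4 -> L0 miss wb->B2  d=D]

DIRTY = [4]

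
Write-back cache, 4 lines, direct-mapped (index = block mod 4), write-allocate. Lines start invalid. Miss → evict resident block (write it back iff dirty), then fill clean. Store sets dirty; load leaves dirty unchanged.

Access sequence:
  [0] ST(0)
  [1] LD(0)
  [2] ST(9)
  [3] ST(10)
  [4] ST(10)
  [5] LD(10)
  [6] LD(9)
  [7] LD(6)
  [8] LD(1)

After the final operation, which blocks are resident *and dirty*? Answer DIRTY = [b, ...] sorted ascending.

DIRTY = [0]

0: W B0 -> L0 miss  d=D]
1: R B0 -> L0 hit  d=D]
2: W B9 -> L1 miss  d=D]
3: W B10 -> L2 miss  d=D]
4: W B10 -> L2 hit  d=D]
5: R B10 -> L2 hit  d=D]
6: R B9 -> L1 hit  d=D]
7: R B6 -> L2 miss wb->B10  d=-]
8: R B1 -> L1 miss wb->B9  d=-]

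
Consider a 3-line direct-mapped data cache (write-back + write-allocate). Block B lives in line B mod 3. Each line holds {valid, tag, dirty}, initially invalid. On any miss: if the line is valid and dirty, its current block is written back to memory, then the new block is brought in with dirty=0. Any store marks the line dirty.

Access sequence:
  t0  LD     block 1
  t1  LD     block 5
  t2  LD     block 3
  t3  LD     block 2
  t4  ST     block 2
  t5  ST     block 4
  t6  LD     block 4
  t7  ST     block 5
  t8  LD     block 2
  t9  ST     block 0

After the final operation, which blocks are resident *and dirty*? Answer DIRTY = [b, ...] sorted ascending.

  0 | R B1 → L1 miss [-]
  1 | R B5 → L2 miss [-]
  2 | R B3 → L0 miss [-]
  3 | R B2 → L2 miss [-]
  4 | W B2 → L2 hit [D]
  5 | W B4 → L1 miss [D]
  6 | R B4 → L1 hit [D]
  7 | W B5 → L2 miss wb→B2 [D]
  8 | R B2 → L2 miss wb→B5 [-]
  9 | W B0 → L0 miss [D]

DIRTY = [0, 4]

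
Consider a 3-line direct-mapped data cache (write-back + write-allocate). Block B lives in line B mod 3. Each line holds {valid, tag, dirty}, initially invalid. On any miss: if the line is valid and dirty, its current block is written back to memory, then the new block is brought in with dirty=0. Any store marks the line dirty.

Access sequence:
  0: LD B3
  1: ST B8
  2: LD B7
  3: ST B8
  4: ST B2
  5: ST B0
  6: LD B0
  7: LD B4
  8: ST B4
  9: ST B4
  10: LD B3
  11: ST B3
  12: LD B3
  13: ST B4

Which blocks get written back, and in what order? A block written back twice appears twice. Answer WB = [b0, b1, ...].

0: R B3 -> L0 miss  d=-]
1: W B8 -> L2 miss  d=D]
2: R B7 -> L1 miss  d=-]
3: W B8 -> L2 hit  d=D]
4: W B2 -> L2 miss wb->B8  d=D]
5: W B0 -> L0 miss  d=D]
6: R B0 -> L0 hit  d=D]
7: R B4 -> L1 miss  d=-]
8: W B4 -> L1 hit  d=D]
9: W B4 -> L1 hit  d=D]
10: R B3 -> L0 miss wb->B0  d=-]
11: W B3 -> L0 hit  d=D]
12: R B3 -> L0 hit  d=D]
13: W B4 -> L1 hit  d=D]

WB = [8, 0]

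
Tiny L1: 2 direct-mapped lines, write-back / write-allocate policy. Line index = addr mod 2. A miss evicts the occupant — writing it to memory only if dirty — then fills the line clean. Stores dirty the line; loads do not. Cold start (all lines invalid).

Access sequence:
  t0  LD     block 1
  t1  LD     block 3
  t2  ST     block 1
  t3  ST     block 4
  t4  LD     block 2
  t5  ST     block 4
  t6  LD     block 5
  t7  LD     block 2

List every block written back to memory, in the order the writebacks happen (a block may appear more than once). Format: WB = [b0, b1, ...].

WB = [4, 1, 4]

0: R B1 → L1 miss [-]
1: R B3 → L1 miss [-]
2: W B1 → L1 miss [D]
3: W B4 → L0 miss [D]
4: R B2 → L0 miss wb→B4 [-]
5: W B4 → L0 miss [D]
6: R B5 → L1 miss wb→B1 [-]
7: R B2 → L0 miss wb→B4 [-]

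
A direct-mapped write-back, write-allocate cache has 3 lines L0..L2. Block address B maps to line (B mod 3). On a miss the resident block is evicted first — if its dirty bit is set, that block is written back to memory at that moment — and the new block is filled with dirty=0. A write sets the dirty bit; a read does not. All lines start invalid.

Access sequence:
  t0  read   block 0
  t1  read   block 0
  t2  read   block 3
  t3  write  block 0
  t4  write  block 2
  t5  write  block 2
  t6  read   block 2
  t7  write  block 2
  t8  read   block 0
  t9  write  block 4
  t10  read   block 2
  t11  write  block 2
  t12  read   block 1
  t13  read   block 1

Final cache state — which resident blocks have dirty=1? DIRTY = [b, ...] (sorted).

DIRTY = [0, 2]

0: R B0 → L0 miss [-]
1: R B0 → L0 hit [-]
2: R B3 → L0 miss [-]
3: W B0 → L0 miss [D]
4: W B2 → L2 miss [D]
5: W B2 → L2 hit [D]
6: R B2 → L2 hit [D]
7: W B2 → L2 hit [D]
8: R B0 → L0 hit [D]
9: W B4 → L1 miss [D]
10: R B2 → L2 hit [D]
11: W B2 → L2 hit [D]
12: R B1 → L1 miss wb→B4 [-]
13: R B1 → L1 hit [-]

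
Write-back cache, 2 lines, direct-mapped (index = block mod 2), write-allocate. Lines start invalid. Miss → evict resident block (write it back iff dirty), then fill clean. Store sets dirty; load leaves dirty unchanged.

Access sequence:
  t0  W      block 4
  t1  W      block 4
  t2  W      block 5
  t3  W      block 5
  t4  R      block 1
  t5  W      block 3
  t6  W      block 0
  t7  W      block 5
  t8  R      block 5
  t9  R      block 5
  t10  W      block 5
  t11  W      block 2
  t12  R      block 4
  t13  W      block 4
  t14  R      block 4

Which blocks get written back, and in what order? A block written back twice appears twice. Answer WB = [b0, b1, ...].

0: W B4 → L0 miss [D]
1: W B4 → L0 hit [D]
2: W B5 → L1 miss [D]
3: W B5 → L1 hit [D]
4: R B1 → L1 miss wb→B5 [-]
5: W B3 → L1 miss [D]
6: W B0 → L0 miss wb→B4 [D]
7: W B5 → L1 miss wb→B3 [D]
8: R B5 → L1 hit [D]
9: R B5 → L1 hit [D]
10: W B5 → L1 hit [D]
11: W B2 → L0 miss wb→B0 [D]
12: R B4 → L0 miss wb→B2 [-]
13: W B4 → L0 hit [D]
14: R B4 → L0 hit [D]

WB = [5, 4, 3, 0, 2]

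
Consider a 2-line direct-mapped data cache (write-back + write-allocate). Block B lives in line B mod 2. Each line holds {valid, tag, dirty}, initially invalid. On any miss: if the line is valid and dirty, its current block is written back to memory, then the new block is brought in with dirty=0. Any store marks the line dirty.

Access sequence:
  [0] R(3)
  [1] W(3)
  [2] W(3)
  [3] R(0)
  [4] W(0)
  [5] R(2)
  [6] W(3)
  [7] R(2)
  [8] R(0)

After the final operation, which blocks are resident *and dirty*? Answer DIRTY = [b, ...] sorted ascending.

0: R B3 → L1 miss [-]
1: W B3 → L1 hit [D]
2: W B3 → L1 hit [D]
3: R B0 → L0 miss [-]
4: W B0 → L0 hit [D]
5: R B2 → L0 miss wb→B0 [-]
6: W B3 → L1 hit [D]
7: R B2 → L0 hit [-]
8: R B0 → L0 miss [-]

DIRTY = [3]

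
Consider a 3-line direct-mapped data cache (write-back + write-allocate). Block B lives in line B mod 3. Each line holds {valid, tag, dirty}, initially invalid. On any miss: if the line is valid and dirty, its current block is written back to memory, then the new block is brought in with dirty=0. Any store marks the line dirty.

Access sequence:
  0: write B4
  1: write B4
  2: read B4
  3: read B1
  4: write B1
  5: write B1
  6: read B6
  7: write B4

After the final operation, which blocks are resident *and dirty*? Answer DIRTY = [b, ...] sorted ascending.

  0 | W B4 → L1 miss [D]
  1 | W B4 → L1 hit [D]
  2 | R B4 → L1 hit [D]
  3 | R B1 → L1 miss wb→B4 [-]
  4 | W B1 → L1 hit [D]
  5 | W B1 → L1 hit [D]
  6 | R B6 → L0 miss [-]
  7 | W B4 → L1 miss wb→B1 [D]

DIRTY = [4]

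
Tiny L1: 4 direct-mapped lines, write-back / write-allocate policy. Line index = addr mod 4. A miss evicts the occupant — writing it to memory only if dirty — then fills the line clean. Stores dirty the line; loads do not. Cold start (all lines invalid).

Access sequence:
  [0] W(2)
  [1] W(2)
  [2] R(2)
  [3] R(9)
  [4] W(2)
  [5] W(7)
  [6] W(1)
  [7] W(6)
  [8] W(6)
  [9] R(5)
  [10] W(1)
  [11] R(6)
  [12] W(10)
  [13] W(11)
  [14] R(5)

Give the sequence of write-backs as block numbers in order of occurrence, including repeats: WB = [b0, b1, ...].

WB = [2, 1, 6, 7, 1]

0: W B2 -> L2 miss  d=D]
1: W B2 -> L2 hit  d=D]
2: R B2 -> L2 hit  d=D]
3: R B9 -> L1 miss  d=-]
4: W B2 -> L2 hit  d=D]
5: W B7 -> L3 miss  d=D]
6: W B1 -> L1 miss  d=D]
7: W B6 -> L2 miss wb->B2  d=D]
8: W B6 -> L2 hit  d=D]
9: R B5 -> L1 miss wb->B1  d=-]
10: W B1 -> L1 miss  d=D]
11: R B6 -> L2 hit  d=D]
12: W B10 -> L2 miss wb->B6  d=D]
13: W B11 -> L3 miss wb->B7  d=D]
14: R B5 -> L1 miss wb->B1  d=-]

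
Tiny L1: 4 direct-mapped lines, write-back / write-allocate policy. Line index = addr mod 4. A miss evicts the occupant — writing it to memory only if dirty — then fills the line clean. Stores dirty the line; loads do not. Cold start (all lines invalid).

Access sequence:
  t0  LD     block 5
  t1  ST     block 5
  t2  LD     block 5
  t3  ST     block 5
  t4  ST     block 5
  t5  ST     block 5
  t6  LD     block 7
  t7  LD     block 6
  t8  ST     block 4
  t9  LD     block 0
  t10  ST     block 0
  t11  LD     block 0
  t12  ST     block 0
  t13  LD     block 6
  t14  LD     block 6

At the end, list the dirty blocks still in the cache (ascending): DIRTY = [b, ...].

DIRTY = [0, 5]

0: R B5 → L1 miss [-]
1: W B5 → L1 hit [D]
2: R B5 → L1 hit [D]
3: W B5 → L1 hit [D]
4: W B5 → L1 hit [D]
5: W B5 → L1 hit [D]
6: R B7 → L3 miss [-]
7: R B6 → L2 miss [-]
8: W B4 → L0 miss [D]
9: R B0 → L0 miss wb→B4 [-]
10: W B0 → L0 hit [D]
11: R B0 → L0 hit [D]
12: W B0 → L0 hit [D]
13: R B6 → L2 hit [-]
14: R B6 → L2 hit [-]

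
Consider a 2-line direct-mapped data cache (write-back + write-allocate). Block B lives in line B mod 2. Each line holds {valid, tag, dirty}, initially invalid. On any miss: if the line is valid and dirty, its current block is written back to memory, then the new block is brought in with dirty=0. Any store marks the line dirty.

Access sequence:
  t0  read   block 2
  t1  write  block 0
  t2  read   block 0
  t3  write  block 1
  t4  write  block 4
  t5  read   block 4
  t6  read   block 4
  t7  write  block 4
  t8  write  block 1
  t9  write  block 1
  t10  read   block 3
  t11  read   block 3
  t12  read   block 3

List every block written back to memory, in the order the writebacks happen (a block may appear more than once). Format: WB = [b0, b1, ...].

WB = [0, 1]

0: R B2 -> L0 miss  d=-]
1: W B0 -> L0 miss  d=D]
2: R B0 -> L0 hit  d=D]
3: W B1 -> L1 miss  d=D]
4: W B4 -> L0 miss wb->B0  d=D]
5: R B4 -> L0 hit  d=D]
6: R B4 -> L0 hit  d=D]
7: W B4 -> L0 hit  d=D]
8: W B1 -> L1 hit  d=D]
9: W B1 -> L1 hit  d=D]
10: R B3 -> L1 miss wb->B1  d=-]
11: R B3 -> L1 hit  d=-]
12: R B3 -> L1 hit  d=-]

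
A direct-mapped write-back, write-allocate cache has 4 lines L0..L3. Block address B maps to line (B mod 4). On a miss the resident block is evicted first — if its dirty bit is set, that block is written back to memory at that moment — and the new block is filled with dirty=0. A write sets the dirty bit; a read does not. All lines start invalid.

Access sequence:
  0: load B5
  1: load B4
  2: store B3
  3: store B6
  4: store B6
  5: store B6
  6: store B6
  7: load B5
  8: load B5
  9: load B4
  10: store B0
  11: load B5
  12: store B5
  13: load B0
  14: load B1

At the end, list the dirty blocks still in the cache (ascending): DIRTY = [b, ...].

DIRTY = [0, 3, 6]

0: R B5 -> L1 miss  d=-]
1: R B4 -> L0 miss  d=-]
2: W B3 -> L3 miss  d=D]
3: W B6 -> L2 miss  d=D]
4: W B6 -> L2 hit  d=D]
5: W B6 -> L2 hit  d=D]
6: W B6 -> L2 hit  d=D]
7: R B5 -> L1 hit  d=-]
8: R B5 -> L1 hit  d=-]
9: R B4 -> L0 hit  d=-]
10: W B0 -> L0 miss  d=D]
11: R B5 -> L1 hit  d=-]
12: W B5 -> L1 hit  d=D]
13: R B0 -> L0 hit  d=D]
14: R B1 -> L1 miss wb->B5  d=-]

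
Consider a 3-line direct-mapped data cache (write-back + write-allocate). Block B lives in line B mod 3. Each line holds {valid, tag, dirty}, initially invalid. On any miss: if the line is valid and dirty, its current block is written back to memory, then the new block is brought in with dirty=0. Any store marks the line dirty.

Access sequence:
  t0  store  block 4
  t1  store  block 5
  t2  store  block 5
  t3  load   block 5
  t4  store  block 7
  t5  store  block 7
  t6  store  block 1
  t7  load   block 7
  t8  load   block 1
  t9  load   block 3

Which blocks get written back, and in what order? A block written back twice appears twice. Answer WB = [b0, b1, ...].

WB = [4, 7, 1]

0: W B4 → L1 miss [D]
1: W B5 → L2 miss [D]
2: W B5 → L2 hit [D]
3: R B5 → L2 hit [D]
4: W B7 → L1 miss wb→B4 [D]
5: W B7 → L1 hit [D]
6: W B1 → L1 miss wb→B7 [D]
7: R B7 → L1 miss wb→B1 [-]
8: R B1 → L1 miss [-]
9: R B3 → L0 miss [-]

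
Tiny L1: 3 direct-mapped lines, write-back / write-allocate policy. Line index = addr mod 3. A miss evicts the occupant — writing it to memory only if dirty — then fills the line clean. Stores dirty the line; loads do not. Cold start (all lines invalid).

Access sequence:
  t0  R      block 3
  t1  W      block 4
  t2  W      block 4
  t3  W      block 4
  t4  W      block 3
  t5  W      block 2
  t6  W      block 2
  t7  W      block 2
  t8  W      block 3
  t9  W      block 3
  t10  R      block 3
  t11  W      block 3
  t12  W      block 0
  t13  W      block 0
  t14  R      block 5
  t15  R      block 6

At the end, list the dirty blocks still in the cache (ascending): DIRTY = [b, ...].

  0 | R B3 → L0 miss [-]
  1 | W B4 → L1 miss [D]
  2 | W B4 → L1 hit [D]
  3 | W B4 → L1 hit [D]
  4 | W B3 → L0 hit [D]
  5 | W B2 → L2 miss [D]
  6 | W B2 → L2 hit [D]
  7 | W B2 → L2 hit [D]
  8 | W B3 → L0 hit [D]
  9 | W B3 → L0 hit [D]
  10 | R B3 → L0 hit [D]
  11 | W B3 → L0 hit [D]
  12 | W B0 → L0 miss wb→B3 [D]
  13 | W B0 → L0 hit [D]
  14 | R B5 → L2 miss wb→B2 [-]
  15 | R B6 → L0 miss wb→B0 [-]

DIRTY = [4]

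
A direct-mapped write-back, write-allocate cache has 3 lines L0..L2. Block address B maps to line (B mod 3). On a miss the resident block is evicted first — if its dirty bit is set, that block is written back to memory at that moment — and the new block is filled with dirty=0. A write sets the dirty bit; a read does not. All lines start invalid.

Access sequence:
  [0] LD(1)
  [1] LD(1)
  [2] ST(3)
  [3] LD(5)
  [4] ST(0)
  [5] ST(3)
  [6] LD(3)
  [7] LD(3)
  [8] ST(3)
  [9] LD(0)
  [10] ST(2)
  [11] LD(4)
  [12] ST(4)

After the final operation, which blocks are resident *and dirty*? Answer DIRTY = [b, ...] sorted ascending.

0: R B1 -> L1 miss  d=-]
1: R B1 -> L1 hit  d=-]
2: W B3 -> L0 miss  d=D]
3: R B5 -> L2 miss  d=-]
4: W B0 -> L0 miss wb->B3  d=D]
5: W B3 -> L0 miss wb->B0  d=D]
6: R B3 -> L0 hit  d=D]
7: R B3 -> L0 hit  d=D]
8: W B3 -> L0 hit  d=D]
9: R B0 -> L0 miss wb->B3  d=-]
10: W B2 -> L2 miss  d=D]
11: R B4 -> L1 miss  d=-]
12: W B4 -> L1 hit  d=D]

DIRTY = [2, 4]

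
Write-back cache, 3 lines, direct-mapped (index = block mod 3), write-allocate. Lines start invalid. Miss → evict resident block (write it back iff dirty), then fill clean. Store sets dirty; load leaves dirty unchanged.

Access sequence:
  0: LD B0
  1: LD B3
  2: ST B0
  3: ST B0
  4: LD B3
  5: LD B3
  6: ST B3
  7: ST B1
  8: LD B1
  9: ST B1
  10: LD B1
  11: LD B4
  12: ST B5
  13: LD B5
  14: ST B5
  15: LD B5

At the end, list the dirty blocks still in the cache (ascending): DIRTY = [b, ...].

DIRTY = [3, 5]

0: R B0 -> L0 miss  d=-]
1: R B3 -> L0 miss  d=-]
2: W B0 -> L0 miss  d=D]
3: W B0 -> L0 hit  d=D]
4: R B3 -> L0 miss wb->B0  d=-]
5: R B3 -> L0 hit  d=-]
6: W B3 -> L0 hit  d=D]
7: W B1 -> L1 miss  d=D]
8: R B1 -> L1 hit  d=D]
9: W B1 -> L1 hit  d=D]
10: R B1 -> L1 hit  d=D]
11: R B4 -> L1 miss wb->B1  d=-]
12: W B5 -> L2 miss  d=D]
13: R B5 -> L2 hit  d=D]
14: W B5 -> L2 hit  d=D]
15: R B5 -> L2 hit  d=D]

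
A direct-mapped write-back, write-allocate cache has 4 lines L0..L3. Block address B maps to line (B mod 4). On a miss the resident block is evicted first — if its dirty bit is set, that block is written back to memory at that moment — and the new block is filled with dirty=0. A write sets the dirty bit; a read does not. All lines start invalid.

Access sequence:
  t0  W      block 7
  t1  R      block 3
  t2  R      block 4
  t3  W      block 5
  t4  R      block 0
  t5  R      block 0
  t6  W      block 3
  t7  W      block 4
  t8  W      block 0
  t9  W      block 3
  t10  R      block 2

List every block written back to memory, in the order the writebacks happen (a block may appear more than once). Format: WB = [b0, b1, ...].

0: W B7 → L3 miss [D]
1: R B3 → L3 miss wb→B7 [-]
2: R B4 → L0 miss [-]
3: W B5 → L1 miss [D]
4: R B0 → L0 miss [-]
5: R B0 → L0 hit [-]
6: W B3 → L3 hit [D]
7: W B4 → L0 miss [D]
8: W B0 → L0 miss wb→B4 [D]
9: W B3 → L3 hit [D]
10: R B2 → L2 miss [-]

WB = [7, 4]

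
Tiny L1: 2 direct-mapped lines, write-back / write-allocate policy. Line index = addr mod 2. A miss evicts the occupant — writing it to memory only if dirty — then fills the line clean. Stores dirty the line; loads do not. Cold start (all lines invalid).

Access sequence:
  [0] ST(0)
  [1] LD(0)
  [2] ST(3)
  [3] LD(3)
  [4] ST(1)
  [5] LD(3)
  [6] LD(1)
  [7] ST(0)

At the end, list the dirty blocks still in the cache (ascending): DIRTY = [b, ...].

0: W B0 -> L0 miss  d=D]
1: R B0 -> L0 hit  d=D]
2: W B3 -> L1 miss  d=D]
3: R B3 -> L1 hit  d=D]
4: W B1 -> L1 miss wb->B3  d=D]
5: R B3 -> L1 miss wb->B1  d=-]
6: R B1 -> L1 miss  d=-]
7: W B0 -> L0 hit  d=D]

DIRTY = [0]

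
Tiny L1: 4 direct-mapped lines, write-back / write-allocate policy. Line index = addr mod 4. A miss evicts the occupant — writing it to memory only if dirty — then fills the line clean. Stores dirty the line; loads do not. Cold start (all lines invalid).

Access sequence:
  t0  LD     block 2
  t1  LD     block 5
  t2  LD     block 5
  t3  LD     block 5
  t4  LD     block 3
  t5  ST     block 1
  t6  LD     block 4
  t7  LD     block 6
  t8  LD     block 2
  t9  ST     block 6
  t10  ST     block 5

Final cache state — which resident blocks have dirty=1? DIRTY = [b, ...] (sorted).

0: R B2 -> L2 miss  d=-]
1: R B5 -> L1 miss  d=-]
2: R B5 -> L1 hit  d=-]
3: R B5 -> L1 hit  d=-]
4: R B3 -> L3 miss  d=-]
5: W B1 -> L1 miss  d=D]
6: R B4 -> L0 miss  d=-]
7: R B6 -> L2 miss  d=-]
8: R B2 -> L2 miss  d=-]
9: W B6 -> L2 miss  d=D]
10: W B5 -> L1 miss wb->B1  d=D]

DIRTY = [5, 6]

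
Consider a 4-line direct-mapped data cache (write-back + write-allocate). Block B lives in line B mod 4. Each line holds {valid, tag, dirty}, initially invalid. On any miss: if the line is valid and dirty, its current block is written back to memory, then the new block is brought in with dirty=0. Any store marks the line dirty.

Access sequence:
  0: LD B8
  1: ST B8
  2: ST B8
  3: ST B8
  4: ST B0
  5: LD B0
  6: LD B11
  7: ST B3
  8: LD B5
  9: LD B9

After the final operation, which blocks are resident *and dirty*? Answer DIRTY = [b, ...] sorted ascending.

DIRTY = [0, 3]

0: R B8 -> L0 miss  d=-]
1: W B8 -> L0 hit  d=D]
2: W B8 -> L0 hit  d=D]
3: W B8 -> L0 hit  d=D]
4: W B0 -> L0 miss wb->B8  d=D]
5: R B0 -> L0 hit  d=D]
6: R B11 -> L3 miss  d=-]
7: W B3 -> L3 miss  d=D]
8: R B5 -> L1 miss  d=-]
9: R B9 -> L1 miss  d=-]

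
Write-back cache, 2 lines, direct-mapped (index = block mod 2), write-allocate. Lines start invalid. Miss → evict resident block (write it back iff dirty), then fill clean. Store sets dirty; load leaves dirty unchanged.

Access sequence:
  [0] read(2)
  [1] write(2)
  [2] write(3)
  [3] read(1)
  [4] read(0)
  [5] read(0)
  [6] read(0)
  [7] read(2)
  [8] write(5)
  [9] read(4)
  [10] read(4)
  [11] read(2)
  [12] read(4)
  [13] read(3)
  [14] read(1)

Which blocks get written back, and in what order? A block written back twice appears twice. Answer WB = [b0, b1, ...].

WB = [3, 2, 5]

0: R B2 → L0 miss [-]
1: W B2 → L0 hit [D]
2: W B3 → L1 miss [D]
3: R B1 → L1 miss wb→B3 [-]
4: R B0 → L0 miss wb→B2 [-]
5: R B0 → L0 hit [-]
6: R B0 → L0 hit [-]
7: R B2 → L0 miss [-]
8: W B5 → L1 miss [D]
9: R B4 → L0 miss [-]
10: R B4 → L0 hit [-]
11: R B2 → L0 miss [-]
12: R B4 → L0 miss [-]
13: R B3 → L1 miss wb→B5 [-]
14: R B1 → L1 miss [-]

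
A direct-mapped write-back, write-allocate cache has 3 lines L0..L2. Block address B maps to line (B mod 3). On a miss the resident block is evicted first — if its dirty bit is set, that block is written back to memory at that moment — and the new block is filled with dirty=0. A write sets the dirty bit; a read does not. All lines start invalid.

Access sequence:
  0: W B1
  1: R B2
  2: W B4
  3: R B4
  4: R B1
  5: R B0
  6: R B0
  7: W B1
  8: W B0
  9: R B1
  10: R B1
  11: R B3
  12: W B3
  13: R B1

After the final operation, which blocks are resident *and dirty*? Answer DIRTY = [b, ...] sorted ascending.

DIRTY = [1, 3]

0: W B1 → L1 miss [D]
1: R B2 → L2 miss [-]
2: W B4 → L1 miss wb→B1 [D]
3: R B4 → L1 hit [D]
4: R B1 → L1 miss wb→B4 [-]
5: R B0 → L0 miss [-]
6: R B0 → L0 hit [-]
7: W B1 → L1 hit [D]
8: W B0 → L0 hit [D]
9: R B1 → L1 hit [D]
10: R B1 → L1 hit [D]
11: R B3 → L0 miss wb→B0 [-]
12: W B3 → L0 hit [D]
13: R B1 → L1 hit [D]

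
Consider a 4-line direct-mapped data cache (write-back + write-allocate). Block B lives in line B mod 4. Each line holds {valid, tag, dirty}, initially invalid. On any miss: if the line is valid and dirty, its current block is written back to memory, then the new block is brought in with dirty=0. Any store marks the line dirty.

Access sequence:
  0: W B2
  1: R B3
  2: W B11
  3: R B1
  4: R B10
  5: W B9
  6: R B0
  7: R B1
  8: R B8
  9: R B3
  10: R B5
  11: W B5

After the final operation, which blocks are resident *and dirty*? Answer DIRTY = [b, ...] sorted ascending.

  0 | W B2 → L2 miss [D]
  1 | R B3 → L3 miss [-]
  2 | W B11 → L3 miss [D]
  3 | R B1 → L1 miss [-]
  4 | R B10 → L2 miss wb→B2 [-]
  5 | W B9 → L1 miss [D]
  6 | R B0 → L0 miss [-]
  7 | R B1 → L1 miss wb→B9 [-]
  8 | R B8 → L0 miss [-]
  9 | R B3 → L3 miss wb→B11 [-]
  10 | R B5 → L1 miss [-]
  11 | W B5 → L1 hit [D]

DIRTY = [5]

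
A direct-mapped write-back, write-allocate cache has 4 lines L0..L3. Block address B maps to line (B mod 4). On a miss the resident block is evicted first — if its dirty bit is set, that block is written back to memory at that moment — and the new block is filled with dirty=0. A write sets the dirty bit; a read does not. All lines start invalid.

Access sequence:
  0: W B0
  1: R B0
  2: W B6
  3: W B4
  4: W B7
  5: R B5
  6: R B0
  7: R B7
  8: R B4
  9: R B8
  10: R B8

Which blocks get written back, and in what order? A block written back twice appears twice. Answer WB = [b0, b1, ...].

  0 | W B0 → L0 miss [D]
  1 | R B0 → L0 hit [D]
  2 | W B6 → L2 miss [D]
  3 | W B4 → L0 miss wb→B0 [D]
  4 | W B7 → L3 miss [D]
  5 | R B5 → L1 miss [-]
  6 | R B0 → L0 miss wb→B4 [-]
  7 | R B7 → L3 hit [D]
  8 | R B4 → L0 miss [-]
  9 | R B8 → L0 miss [-]
  10 | R B8 → L0 hit [-]

WB = [0, 4]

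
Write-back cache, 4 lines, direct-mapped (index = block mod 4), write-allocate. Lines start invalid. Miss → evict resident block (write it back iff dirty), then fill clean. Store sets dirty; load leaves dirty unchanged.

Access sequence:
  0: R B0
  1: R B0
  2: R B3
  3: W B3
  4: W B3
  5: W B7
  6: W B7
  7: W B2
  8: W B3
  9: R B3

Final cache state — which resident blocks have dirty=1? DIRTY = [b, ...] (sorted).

DIRTY = [2, 3]

  0 | R B0 → L0 miss [-]
  1 | R B0 → L0 hit [-]
  2 | R B3 → L3 miss [-]
  3 | W B3 → L3 hit [D]
  4 | W B3 → L3 hit [D]
  5 | W B7 → L3 miss wb→B3 [D]
  6 | W B7 → L3 hit [D]
  7 | W B2 → L2 miss [D]
  8 | W B3 → L3 miss wb→B7 [D]
  9 | R B3 → L3 hit [D]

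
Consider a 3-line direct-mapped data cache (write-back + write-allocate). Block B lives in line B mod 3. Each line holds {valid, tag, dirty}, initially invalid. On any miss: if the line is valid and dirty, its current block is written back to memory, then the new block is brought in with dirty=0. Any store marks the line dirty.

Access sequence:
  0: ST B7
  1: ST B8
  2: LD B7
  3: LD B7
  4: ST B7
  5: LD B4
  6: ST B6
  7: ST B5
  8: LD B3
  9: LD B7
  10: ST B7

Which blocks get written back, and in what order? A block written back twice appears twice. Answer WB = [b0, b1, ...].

WB = [7, 8, 6]

  0 | W B7 → L1 miss [D]
  1 | W B8 → L2 miss [D]
  2 | R B7 → L1 hit [D]
  3 | R B7 → L1 hit [D]
  4 | W B7 → L1 hit [D]
  5 | R B4 → L1 miss wb→B7 [-]
  6 | W B6 → L0 miss [D]
  7 | W B5 → L2 miss wb→B8 [D]
  8 | R B3 → L0 miss wb→B6 [-]
  9 | R B7 → L1 miss [-]
  10 | W B7 → L1 hit [D]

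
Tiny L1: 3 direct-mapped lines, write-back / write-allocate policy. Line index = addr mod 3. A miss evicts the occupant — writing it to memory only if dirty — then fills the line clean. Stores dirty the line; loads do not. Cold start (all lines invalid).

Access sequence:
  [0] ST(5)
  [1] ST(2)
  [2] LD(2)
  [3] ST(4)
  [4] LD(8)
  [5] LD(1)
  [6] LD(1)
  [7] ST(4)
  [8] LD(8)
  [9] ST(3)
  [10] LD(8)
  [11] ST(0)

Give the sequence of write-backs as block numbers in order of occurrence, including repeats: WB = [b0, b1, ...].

WB = [5, 2, 4, 3]

0: W B5 -> L2 miss  d=D]
1: W B2 -> L2 miss wb->B5  d=D]
2: R B2 -> L2 hit  d=D]
3: W B4 -> L1 miss  d=D]
4: R B8 -> L2 miss wb->B2  d=-]
5: R B1 -> L1 miss wb->B4  d=-]
6: R B1 -> L1 hit  d=-]
7: W B4 -> L1 miss  d=D]
8: R B8 -> L2 hit  d=-]
9: W B3 -> L0 miss  d=D]
10: R B8 -> L2 hit  d=-]
11: W B0 -> L0 miss wb->B3  d=D]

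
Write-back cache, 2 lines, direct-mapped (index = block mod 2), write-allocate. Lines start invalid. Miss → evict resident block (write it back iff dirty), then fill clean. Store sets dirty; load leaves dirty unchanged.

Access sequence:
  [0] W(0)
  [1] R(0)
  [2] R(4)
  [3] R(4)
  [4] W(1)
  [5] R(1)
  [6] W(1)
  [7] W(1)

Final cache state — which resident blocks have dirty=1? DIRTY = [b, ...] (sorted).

DIRTY = [1]

0: W B0 -> L0 miss  d=D]
1: R B0 -> L0 hit  d=D]
2: R B4 -> L0 miss wb->B0  d=-]
3: R B4 -> L0 hit  d=-]
4: W B1 -> L1 miss  d=D]
5: R B1 -> L1 hit  d=D]
6: W B1 -> L1 hit  d=D]
7: W B1 -> L1 hit  d=D]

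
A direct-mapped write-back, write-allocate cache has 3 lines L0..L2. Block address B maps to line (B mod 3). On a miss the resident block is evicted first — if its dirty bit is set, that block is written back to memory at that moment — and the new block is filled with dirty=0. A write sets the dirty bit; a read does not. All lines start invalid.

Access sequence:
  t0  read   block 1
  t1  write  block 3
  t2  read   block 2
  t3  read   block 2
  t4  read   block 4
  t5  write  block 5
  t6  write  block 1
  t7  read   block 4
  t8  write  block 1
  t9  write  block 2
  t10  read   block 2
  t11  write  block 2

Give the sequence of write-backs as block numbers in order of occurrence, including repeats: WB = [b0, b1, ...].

WB = [1, 5]

  0 | R B1 → L1 miss [-]
  1 | W B3 → L0 miss [D]
  2 | R B2 → L2 miss [-]
  3 | R B2 → L2 hit [-]
  4 | R B4 → L1 miss [-]
  5 | W B5 → L2 miss [D]
  6 | W B1 → L1 miss [D]
  7 | R B4 → L1 miss wb→B1 [-]
  8 | W B1 → L1 miss [D]
  9 | W B2 → L2 miss wb→B5 [D]
  10 | R B2 → L2 hit [D]
  11 | W B2 → L2 hit [D]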